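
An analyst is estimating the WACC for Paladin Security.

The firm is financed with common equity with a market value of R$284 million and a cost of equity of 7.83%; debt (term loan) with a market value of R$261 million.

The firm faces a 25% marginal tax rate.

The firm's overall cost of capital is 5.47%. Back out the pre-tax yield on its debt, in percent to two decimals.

Total capital V = 284 + 261 = 545.
Equity weight = 284/545 = 0.5211.
Term loan weight = 261/545 = 0.4789.
Equity contribution = 0.5211 × 7.83% = 4.0802%.
Remaining for debt = 5.47% − 4.0802% = 1.3898%.
Rd × (1 − 25%) × 0.4789 = 1.3898%  ⇒  Rd = 3.8694%.

3.87%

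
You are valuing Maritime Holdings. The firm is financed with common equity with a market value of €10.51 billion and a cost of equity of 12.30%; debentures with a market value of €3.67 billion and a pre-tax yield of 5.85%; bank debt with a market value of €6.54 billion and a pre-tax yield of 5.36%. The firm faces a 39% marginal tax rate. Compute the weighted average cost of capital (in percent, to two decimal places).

Total capital V = 10.51 + 3.67 + 6.54 = 20.72.
Equity: weight = 10.51/20.72 = 0.5072; cost = 12.3%.
Debentures: weight = 3.67/20.72 = 0.1771; after-tax cost = 5.85% × (1 − 39%) = 3.5685%.
Bank debt: weight = 6.54/20.72 = 0.3156; after-tax cost = 5.36% × (1 − 39%) = 3.2696%.
WACC = 0.5072 × 12.3000% + 0.1771 × 3.5685% + 0.3156 × 3.2696% = 7.9031%.

7.90%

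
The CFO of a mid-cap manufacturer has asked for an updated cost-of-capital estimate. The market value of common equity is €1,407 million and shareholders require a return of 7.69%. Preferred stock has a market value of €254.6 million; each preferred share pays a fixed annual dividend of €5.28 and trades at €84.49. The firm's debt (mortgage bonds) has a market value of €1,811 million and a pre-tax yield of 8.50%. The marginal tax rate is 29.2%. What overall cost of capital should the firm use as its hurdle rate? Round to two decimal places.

Cost of preferred: Rp = 5.28 / 84.49 = 6.2493%.
Total capital V = 1407 + 254.6 + 1811 = 3472.6.
Equity: weight = 1407/3472.6 = 0.4052; cost = 7.69%.
Preferred: weight = 254.6/3472.6 = 0.0733; cost = 6.2493%.
Mortgage bonds: weight = 1811/3472.6 = 0.5215; after-tax cost = 8.5% × (1 − 29.2%) = 6.0180%.
WACC = 0.4052 × 7.6900% + 0.0733 × 6.2493% + 0.5215 × 6.0180% = 6.7124%.

6.71%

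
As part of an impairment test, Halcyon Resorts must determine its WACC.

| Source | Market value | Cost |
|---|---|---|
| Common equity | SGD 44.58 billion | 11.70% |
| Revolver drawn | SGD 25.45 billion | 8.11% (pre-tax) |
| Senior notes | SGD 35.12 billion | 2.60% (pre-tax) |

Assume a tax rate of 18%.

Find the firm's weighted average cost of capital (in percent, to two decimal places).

7.28%

Total capital V = 44.58 + 25.45 + 35.12 = 105.15.
Equity: weight = 44.58/105.15 = 0.4240; cost = 11.7%.
Revolver drawn: weight = 25.45/105.15 = 0.2420; after-tax cost = 8.11% × (1 − 18%) = 6.6502%.
Senior notes: weight = 35.12/105.15 = 0.3340; after-tax cost = 2.6% × (1 − 18%) = 2.1320%.
WACC = 0.4240 × 11.7000% + 0.2420 × 6.6502% + 0.3340 × 2.1320% = 7.2821%.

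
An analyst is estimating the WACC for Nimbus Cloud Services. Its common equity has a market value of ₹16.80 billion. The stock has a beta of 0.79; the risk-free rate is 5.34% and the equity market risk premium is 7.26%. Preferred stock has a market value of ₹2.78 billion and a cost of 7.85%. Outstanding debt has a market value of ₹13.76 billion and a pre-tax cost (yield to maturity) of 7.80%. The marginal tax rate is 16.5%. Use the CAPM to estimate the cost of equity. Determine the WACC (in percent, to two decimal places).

Cost of equity via CAPM: Re = 5.34% + 0.79 × 7.26% = 11.0754%.
Total capital V = 16.8 + 2.78 + 13.76 = 33.34.
Equity: weight = 16.8/33.34 = 0.5039; cost = 11.0754%.
Preferred: weight = 2.78/33.34 = 0.0834; cost = 7.85%.
Debt: weight = 13.76/33.34 = 0.4127; after-tax cost = 7.8% × (1 − 16.5%) = 6.5130%.
WACC = 0.5039 × 11.0754% + 0.0834 × 7.8500% + 0.4127 × 6.5130% = 8.9235%.

8.92%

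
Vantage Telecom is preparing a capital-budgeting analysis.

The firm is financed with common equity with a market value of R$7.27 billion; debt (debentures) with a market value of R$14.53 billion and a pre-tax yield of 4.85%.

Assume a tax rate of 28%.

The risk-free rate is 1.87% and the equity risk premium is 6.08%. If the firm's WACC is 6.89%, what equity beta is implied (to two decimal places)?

1.94

Total capital V = 7.27 + 14.53 = 21.8.
Equity weight = 7.27/21.8 = 0.3335.
Debentures weight = 14.53/21.8 = 0.6665.
Debt contribution = 0.6665 × 4.85% × (1 − 28%) = 2.3275%.
Required equity contribution = 6.89% − 2.3275% = 4.5625%  ⇒  Re = 13.6813%.
CAPM: 13.6813% = 1.87% + β × 6.08%  ⇒  β = 1.9427.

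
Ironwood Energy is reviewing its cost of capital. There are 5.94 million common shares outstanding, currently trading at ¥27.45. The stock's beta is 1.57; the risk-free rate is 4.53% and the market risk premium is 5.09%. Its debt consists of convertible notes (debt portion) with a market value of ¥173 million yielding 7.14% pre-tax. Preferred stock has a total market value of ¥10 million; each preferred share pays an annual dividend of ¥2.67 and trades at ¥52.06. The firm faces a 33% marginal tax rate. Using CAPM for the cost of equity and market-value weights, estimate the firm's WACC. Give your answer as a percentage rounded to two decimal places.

8.44%

Cost of equity via CAPM: Re = 4.53% + 1.57 × 5.09% = 12.5213%.
Cost of preferred: Rp = 2.67 / 52.06 = 5.1287%.
Market value of equity E = 27.45 × 5.94m = 163.053m.
Total capital V = 163.053 + 10 + 173 = 346.053.
Equity: weight = 163.053/346.053 = 0.4712; cost = 12.5213%.
Preferred: weight = 10/346.053 = 0.0289; cost = 5.1287%.
Convertible notes (debt portion): weight = 173/346.053 = 0.4999; after-tax cost = 7.14% × (1 − 33%) = 4.7838%.
WACC = 0.4712 × 12.5213% + 0.0289 × 5.1287% + 0.4999 × 4.7838% = 8.4395%.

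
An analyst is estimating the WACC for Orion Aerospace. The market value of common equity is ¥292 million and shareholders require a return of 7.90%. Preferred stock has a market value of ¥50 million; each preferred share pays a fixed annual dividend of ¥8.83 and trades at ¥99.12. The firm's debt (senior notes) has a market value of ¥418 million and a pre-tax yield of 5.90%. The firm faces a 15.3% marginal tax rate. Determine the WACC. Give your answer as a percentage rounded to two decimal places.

6.37%

Cost of preferred: Rp = 8.83 / 99.12 = 8.9084%.
Total capital V = 292 + 50 + 418 = 760.
Equity: weight = 292/760 = 0.3842; cost = 7.9%.
Preferred: weight = 50/760 = 0.0658; cost = 8.9084%.
Senior notes: weight = 418/760 = 0.5500; after-tax cost = 5.9% × (1 − 15.3%) = 4.9973%.
WACC = 0.3842 × 7.9000% + 0.0658 × 8.9084% + 0.5500 × 4.9973% = 6.3699%.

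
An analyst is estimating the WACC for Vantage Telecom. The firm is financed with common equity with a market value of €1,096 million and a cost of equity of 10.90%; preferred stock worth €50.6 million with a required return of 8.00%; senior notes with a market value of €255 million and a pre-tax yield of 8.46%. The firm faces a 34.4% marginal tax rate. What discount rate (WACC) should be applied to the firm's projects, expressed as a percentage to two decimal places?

9.82%

Total capital V = 1096 + 50.6 + 255 = 1401.6.
Equity: weight = 1096/1401.6 = 0.7820; cost = 10.9%.
Preferred: weight = 50.6/1401.6 = 0.0361; cost = 8%.
Senior notes: weight = 255/1401.6 = 0.1819; after-tax cost = 8.46% × (1 − 34.4%) = 5.5498%.
WACC = 0.7820 × 10.9000% + 0.0361 × 8.0000% + 0.1819 × 5.5498% = 9.8219%.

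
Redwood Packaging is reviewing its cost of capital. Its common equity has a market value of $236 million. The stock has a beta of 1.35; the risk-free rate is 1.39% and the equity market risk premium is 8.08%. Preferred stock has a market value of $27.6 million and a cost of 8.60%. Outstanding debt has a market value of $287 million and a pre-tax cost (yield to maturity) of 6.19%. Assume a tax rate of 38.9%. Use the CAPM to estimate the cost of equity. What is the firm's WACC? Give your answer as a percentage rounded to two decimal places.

Cost of equity via CAPM: Re = 1.39% + 1.35 × 8.08% = 12.2980%.
Total capital V = 236 + 27.6 + 287 = 550.6.
Equity: weight = 236/550.6 = 0.4286; cost = 12.298%.
Preferred: weight = 27.6/550.6 = 0.0501; cost = 8.6%.
Debt: weight = 287/550.6 = 0.5212; after-tax cost = 6.19% × (1 − 38.9%) = 3.7821%.
WACC = 0.4286 × 12.2980% + 0.0501 × 8.6000% + 0.5212 × 3.7821% = 7.6737%.

7.67%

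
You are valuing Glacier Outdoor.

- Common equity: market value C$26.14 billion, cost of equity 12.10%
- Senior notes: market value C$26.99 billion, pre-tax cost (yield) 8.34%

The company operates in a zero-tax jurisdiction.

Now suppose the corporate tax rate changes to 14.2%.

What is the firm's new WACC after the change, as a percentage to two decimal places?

9.59%

After the change:
Total capital V = 26.14 + 26.99 = 53.13.
Equity: weight = 26.14/53.13 = 0.4920; cost = 12.1%.
Senior notes: weight = 26.99/53.13 = 0.5080; after-tax cost = 8.34% × (1 − 14.2%) = 7.1557%.
WACC = 0.4920 × 12.1000% + 0.5080 × 7.1557% = 9.5883%.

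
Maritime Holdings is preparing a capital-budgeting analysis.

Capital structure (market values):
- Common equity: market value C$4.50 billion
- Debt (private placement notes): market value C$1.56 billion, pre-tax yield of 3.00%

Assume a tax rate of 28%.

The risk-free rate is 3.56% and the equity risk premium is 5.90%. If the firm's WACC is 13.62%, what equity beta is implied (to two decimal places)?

Total capital V = 4.5 + 1.56 = 6.06.
Equity weight = 4.5/6.06 = 0.7426.
Private placement notes weight = 1.56/6.06 = 0.2574.
Debt contribution = 0.2574 × 3% × (1 − 28%) = 0.5560%.
Required equity contribution = 13.62% − 0.5560% = 13.0640%  ⇒  Re = 17.5928%.
CAPM: 17.5928% = 3.56% + β × 5.9%  ⇒  β = 2.3784.

2.38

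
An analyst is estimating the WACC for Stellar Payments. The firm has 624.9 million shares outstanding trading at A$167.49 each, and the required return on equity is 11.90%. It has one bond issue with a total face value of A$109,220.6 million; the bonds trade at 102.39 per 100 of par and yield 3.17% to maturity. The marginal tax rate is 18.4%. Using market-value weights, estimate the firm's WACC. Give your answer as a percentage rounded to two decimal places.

7.09%

Market value of equity E = 167.49 × 624.9m = 104664.501m. Market value of debt D = 109220.6m × 102.39/100 = 111830.97234m.
Total capital V = 104664.501 + 111830.97234 = 216495.47334.
Equity: weight = 104664.501/216495.47334 = 0.4834; cost = 11.9%.
Bonds outstanding: weight = 111830.97234/216495.47334 = 0.5166; after-tax cost = 3.17% × (1 − 18.4%) = 2.5867%.
WACC = 0.4834 × 11.9000% + 0.5166 × 2.5867% = 7.0892%.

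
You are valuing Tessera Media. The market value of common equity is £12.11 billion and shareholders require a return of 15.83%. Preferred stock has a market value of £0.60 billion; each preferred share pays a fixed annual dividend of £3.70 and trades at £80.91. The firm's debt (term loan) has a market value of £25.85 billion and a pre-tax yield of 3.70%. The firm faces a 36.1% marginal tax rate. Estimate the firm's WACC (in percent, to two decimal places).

Cost of preferred: Rp = 3.7 / 80.91 = 4.5730%.
Total capital V = 12.11 + 0.6 + 25.85 = 38.56.
Equity: weight = 12.11/38.56 = 0.3141; cost = 15.83%.
Preferred: weight = 0.6/38.56 = 0.0156; cost = 4.573%.
Term loan: weight = 25.85/38.56 = 0.6704; after-tax cost = 3.7% × (1 − 36.1%) = 2.3643%.
WACC = 0.3141 × 15.8300% + 0.0156 × 4.5730% + 0.6704 × 2.3643% = 6.6277%.

6.63%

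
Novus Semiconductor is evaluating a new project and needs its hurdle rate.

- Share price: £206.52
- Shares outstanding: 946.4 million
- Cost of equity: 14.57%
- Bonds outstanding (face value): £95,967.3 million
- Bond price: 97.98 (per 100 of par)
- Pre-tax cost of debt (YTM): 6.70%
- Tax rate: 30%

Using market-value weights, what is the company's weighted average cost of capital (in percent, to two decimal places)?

11.36%

Market value of equity E = 206.52 × 946.4m = 195450.528m. Market value of debt D = 95967.3m × 97.98/100 = 94028.76054m.
Total capital V = 195450.528 + 94028.76054 = 289479.28854.
Equity: weight = 195450.528/289479.28854 = 0.6752; cost = 14.57%.
Bonds outstanding: weight = 94028.76054/289479.28854 = 0.3248; after-tax cost = 6.7% × (1 − 30%) = 4.6900%.
WACC = 0.6752 × 14.5700% + 0.3248 × 4.6900% = 11.3608%.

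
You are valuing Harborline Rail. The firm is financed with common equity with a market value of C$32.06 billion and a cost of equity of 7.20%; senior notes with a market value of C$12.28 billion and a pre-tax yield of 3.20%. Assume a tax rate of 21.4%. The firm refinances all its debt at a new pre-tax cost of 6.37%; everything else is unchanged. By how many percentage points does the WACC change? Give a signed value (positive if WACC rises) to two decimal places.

+0.69 pp

Current WACC:
Total capital V = 32.06 + 12.28 = 44.34.
Equity: weight = 32.06/44.34 = 0.7230; cost = 7.2%.
Senior notes: weight = 12.28/44.34 = 0.2770; after-tax cost = 3.2% × (1 − 21.4%) = 2.5152%.
WACC = 0.7230 × 7.2000% + 0.2770 × 2.5152% = 5.9025%.
After the change:
Total capital V = 32.06 + 12.28 = 44.34.
Equity: weight = 32.06/44.34 = 0.7230; cost = 7.2%.
Senior notes: weight = 12.28/44.34 = 0.2770; after-tax cost = 6.37% × (1 − 21.4%) = 5.0068%.
WACC = 0.7230 × 7.2000% + 0.2770 × 5.0068% = 6.5926%.
Change in WACC = 6.5926% − 5.9025% = 0.6901 pp.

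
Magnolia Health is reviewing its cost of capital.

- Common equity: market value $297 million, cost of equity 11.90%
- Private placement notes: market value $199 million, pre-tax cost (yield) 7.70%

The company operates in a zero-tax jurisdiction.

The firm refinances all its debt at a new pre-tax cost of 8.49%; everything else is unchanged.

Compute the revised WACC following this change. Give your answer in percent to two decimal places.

10.53%

After the change:
Total capital V = 297 + 199 = 496.
Equity: weight = 297/496 = 0.5988; cost = 11.9%.
Private placement notes: weight = 199/496 = 0.4012; after-tax cost = 8.49% × (1 − 0%) = 8.4900%.
WACC = 0.5988 × 11.9000% + 0.4012 × 8.4900% = 10.5319%.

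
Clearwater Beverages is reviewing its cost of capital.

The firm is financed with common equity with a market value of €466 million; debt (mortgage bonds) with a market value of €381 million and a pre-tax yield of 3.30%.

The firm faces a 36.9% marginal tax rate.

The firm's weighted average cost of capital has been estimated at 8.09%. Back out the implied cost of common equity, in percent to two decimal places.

Total capital V = 466 + 381 = 847.
Equity weight = 466/847 = 0.5502.
Mortgage bonds weight = 381/847 = 0.4498.
Debt contribution = 0.4498 × 3.3% × (1 − 36.9%) = 0.9367%.
Required equity contribution = 8.09% − 0.9367% = 7.1533%.
Re = 7.1533% / 0.5502 = 13.0019%.

13.00%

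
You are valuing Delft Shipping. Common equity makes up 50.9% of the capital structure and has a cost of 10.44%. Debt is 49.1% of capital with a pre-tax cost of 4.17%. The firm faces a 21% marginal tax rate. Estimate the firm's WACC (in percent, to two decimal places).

6.93%

After-tax cost of debt = 4.17% × (1 − 21%) = 3.2943%.
WACC = 0.509 × 10.4400% + 0.491 × 3.2943% = 6.9315%.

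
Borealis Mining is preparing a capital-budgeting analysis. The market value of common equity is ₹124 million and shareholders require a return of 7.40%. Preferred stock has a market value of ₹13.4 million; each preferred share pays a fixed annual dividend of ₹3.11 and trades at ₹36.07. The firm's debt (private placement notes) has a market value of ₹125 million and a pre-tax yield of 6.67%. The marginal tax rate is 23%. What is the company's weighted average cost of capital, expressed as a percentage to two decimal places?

6.38%

Cost of preferred: Rp = 3.11 / 36.07 = 8.6221%.
Total capital V = 124 + 13.4 + 125 = 262.4.
Equity: weight = 124/262.4 = 0.4726; cost = 7.4%.
Preferred: weight = 13.4/262.4 = 0.0511; cost = 8.6221%.
Private placement notes: weight = 125/262.4 = 0.4764; after-tax cost = 6.67% × (1 − 23%) = 5.1359%.
WACC = 0.4726 × 7.4000% + 0.0511 × 8.6221% + 0.4764 × 5.1359% = 6.3839%.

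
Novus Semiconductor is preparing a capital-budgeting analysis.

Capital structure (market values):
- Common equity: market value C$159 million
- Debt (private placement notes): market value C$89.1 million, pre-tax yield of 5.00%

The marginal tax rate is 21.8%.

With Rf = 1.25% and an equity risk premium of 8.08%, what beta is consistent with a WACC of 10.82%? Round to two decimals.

1.66

Total capital V = 159 + 89.1 = 248.1.
Equity weight = 159/248.1 = 0.6409.
Private placement notes weight = 89.1/248.1 = 0.3591.
Debt contribution = 0.3591 × 5% × (1 − 21.8%) = 1.4042%.
Required equity contribution = 10.82% − 1.4042% = 9.4158%  ⇒  Re = 14.6922%.
CAPM: 14.6922% = 1.25% + β × 8.08%  ⇒  β = 1.6636.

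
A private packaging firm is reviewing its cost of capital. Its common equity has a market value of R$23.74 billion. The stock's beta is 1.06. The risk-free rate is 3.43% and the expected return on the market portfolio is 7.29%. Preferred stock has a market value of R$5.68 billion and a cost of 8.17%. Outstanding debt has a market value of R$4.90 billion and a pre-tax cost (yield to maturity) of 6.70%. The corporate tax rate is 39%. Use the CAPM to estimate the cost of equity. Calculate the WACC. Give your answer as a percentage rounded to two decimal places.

Market risk premium = 7.29% − 3.43% = 3.86%.
Cost of equity via CAPM: Re = 3.43% + 1.06 × 3.86% = 7.5216%.
Total capital V = 23.74 + 5.68 + 4.9 = 34.32.
Equity: weight = 23.74/34.32 = 0.6917; cost = 7.5216%.
Preferred: weight = 5.68/34.32 = 0.1655; cost = 8.17%.
Debt: weight = 4.9/34.32 = 0.1428; after-tax cost = 6.7% × (1 − 39%) = 4.0870%.
WACC = 0.6917 × 7.5216% + 0.1655 × 8.1700% + 0.1428 × 4.0870% = 7.1385%.

7.14%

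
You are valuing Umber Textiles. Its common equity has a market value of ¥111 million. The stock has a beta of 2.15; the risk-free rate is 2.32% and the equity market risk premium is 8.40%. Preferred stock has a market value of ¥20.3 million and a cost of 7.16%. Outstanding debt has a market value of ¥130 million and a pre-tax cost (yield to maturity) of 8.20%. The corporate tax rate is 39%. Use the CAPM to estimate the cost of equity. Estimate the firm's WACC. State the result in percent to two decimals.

11.70%

Cost of equity via CAPM: Re = 2.32% + 2.15 × 8.4% = 20.3800%.
Total capital V = 111 + 20.3 + 130 = 261.3.
Equity: weight = 111/261.3 = 0.4248; cost = 20.38%.
Preferred: weight = 20.3/261.3 = 0.0777; cost = 7.16%.
Debt: weight = 130/261.3 = 0.4975; after-tax cost = 8.2% × (1 − 39%) = 5.0020%.
WACC = 0.4248 × 20.3800% + 0.0777 × 7.1600% + 0.4975 × 5.0020% = 11.7022%.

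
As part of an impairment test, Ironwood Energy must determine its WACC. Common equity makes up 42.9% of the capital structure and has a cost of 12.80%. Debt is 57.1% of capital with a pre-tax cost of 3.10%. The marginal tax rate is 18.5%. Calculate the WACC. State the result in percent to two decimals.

After-tax cost of debt = 3.1% × (1 − 18.5%) = 2.5265%.
WACC = 0.429 × 12.8000% + 0.571 × 2.5265% = 6.9338%.

6.93%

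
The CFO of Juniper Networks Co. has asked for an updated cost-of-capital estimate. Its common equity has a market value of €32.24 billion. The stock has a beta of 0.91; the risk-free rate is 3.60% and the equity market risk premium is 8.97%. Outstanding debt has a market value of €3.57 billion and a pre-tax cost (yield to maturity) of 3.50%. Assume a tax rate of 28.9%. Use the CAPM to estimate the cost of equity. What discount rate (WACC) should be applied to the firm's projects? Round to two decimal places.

10.84%

Cost of equity via CAPM: Re = 3.6% + 0.91 × 8.97% = 11.7627%.
Total capital V = 32.24 + 3.57 = 35.81.
Equity: weight = 32.24/35.81 = 0.9003; cost = 11.7627%.
Debt: weight = 3.57/35.81 = 0.0997; after-tax cost = 3.5% × (1 − 28.9%) = 2.4885%.
WACC = 0.9003 × 11.7627% + 0.0997 × 2.4885% = 10.8381%.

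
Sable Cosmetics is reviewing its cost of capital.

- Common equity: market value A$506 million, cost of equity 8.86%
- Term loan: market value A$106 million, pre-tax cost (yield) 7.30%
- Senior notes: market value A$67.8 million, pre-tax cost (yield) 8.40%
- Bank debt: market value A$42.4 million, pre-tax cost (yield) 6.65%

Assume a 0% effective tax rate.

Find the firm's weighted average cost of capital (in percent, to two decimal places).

8.46%

Total capital V = 506 + 106 + 67.8 + 42.4 = 722.2.
Equity: weight = 506/722.2 = 0.7006; cost = 8.86%.
Term loan: weight = 106/722.2 = 0.1468; after-tax cost = 7.3% × (1 − 0%) = 7.3000%.
Senior notes: weight = 67.8/722.2 = 0.0939; after-tax cost = 8.4% × (1 − 0%) = 8.4000%.
Bank debt: weight = 42.4/722.2 = 0.0587; after-tax cost = 6.65% × (1 − 0%) = 6.6500%.
WACC = 0.7006 × 8.8600% + 0.1468 × 7.3000% + 0.0939 × 8.4000% + 0.0587 × 6.6500% = 8.4581%.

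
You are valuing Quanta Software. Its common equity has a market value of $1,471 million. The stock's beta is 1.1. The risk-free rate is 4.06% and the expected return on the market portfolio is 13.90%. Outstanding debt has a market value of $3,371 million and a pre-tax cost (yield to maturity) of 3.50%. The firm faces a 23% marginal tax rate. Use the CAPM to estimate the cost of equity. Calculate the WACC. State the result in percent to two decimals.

Market risk premium = 13.9% − 4.06% = 9.84%.
Cost of equity via CAPM: Re = 4.06% + 1.1 × 9.84% = 14.8840%.
Total capital V = 1471 + 3371 = 4842.
Equity: weight = 1471/4842 = 0.3038; cost = 14.884%.
Debt: weight = 3371/4842 = 0.6962; after-tax cost = 3.5% × (1 − 23%) = 2.6950%.
WACC = 0.3038 × 14.8840% + 0.6962 × 2.6950% = 6.3980%.

6.40%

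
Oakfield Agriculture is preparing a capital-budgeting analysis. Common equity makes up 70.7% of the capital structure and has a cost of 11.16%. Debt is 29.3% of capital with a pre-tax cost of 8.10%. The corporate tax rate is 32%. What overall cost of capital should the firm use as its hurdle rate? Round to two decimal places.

9.50%

After-tax cost of debt = 8.1% × (1 − 32%) = 5.5080%.
WACC = 0.707 × 11.1600% + 0.293 × 5.5080% = 9.5040%.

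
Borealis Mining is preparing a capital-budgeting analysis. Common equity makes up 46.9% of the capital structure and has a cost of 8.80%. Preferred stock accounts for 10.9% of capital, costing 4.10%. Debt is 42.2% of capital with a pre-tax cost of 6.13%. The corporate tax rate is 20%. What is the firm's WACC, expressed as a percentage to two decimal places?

6.64%

After-tax cost of debt = 6.13% × (1 − 20%) = 4.9040%.
WACC = 0.469 × 8.8000% + 0.109 × 4.1000% + 0.422 × 4.9040% = 6.6436%.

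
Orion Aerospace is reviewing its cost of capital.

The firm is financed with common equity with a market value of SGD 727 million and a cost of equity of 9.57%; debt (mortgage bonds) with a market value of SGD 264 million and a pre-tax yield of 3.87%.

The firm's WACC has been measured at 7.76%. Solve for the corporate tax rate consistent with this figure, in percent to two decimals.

Total capital V = 727 + 264 = 991.
Equity weight = 727/991 = 0.7336.
Mortgage bonds weight = 264/991 = 0.2664.
Equity contribution = 0.7336 × 9.57% = 7.0206%.
Debt contribution must be 7.76% − 7.0206% = 0.7394%.
0.2664 × 3.87% × (1 − T) = 0.7394%  ⇒  (1 − T) = 0.7172.
T = 28.2779%.

28.28%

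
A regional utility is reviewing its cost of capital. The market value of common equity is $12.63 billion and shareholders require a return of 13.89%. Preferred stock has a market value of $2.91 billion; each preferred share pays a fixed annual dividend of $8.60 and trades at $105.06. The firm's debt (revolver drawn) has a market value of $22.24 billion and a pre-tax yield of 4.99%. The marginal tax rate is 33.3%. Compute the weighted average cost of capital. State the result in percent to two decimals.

7.23%

Cost of preferred: Rp = 8.6 / 105.06 = 8.1858%.
Total capital V = 12.63 + 2.91 + 22.24 = 37.78.
Equity: weight = 12.63/37.78 = 0.3343; cost = 13.89%.
Preferred: weight = 2.91/37.78 = 0.0770; cost = 8.1858%.
Revolver drawn: weight = 22.24/37.78 = 0.5887; after-tax cost = 4.99% × (1 − 33.3%) = 3.3283%.
WACC = 0.3343 × 13.8900% + 0.0770 × 8.1858% + 0.5887 × 3.3283% = 7.2333%.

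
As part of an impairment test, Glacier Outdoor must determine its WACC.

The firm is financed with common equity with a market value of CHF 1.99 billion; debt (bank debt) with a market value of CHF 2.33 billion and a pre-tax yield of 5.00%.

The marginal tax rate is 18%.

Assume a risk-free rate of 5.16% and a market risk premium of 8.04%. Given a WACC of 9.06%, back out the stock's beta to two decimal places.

Total capital V = 1.99 + 2.33 = 4.32.
Equity weight = 1.99/4.32 = 0.4606.
Bank debt weight = 2.33/4.32 = 0.5394.
Debt contribution = 0.5394 × 5% × (1 − 18%) = 2.2113%.
Required equity contribution = 9.06% − 2.2113% = 6.8487%  ⇒  Re = 14.8674%.
CAPM: 14.8674% = 5.16% + β × 8.04%  ⇒  β = 1.2074.

1.21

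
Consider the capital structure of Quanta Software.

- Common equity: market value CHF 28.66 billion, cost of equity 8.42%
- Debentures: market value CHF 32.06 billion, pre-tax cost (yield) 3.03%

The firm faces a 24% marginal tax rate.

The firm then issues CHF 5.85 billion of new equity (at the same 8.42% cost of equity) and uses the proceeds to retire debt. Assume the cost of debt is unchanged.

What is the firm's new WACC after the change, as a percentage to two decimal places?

After the change:
Total capital V = 34.51 + 26.21 = 60.72.
Equity: weight = 34.51/60.72 = 0.5683; cost = 8.42%.
Debentures: weight = 26.21/60.72 = 0.4317; after-tax cost = 3.03% × (1 − 24%) = 2.3028%.
WACC = 0.5683 × 8.4200% + 0.4317 × 2.3028% = 5.7795%.

5.78%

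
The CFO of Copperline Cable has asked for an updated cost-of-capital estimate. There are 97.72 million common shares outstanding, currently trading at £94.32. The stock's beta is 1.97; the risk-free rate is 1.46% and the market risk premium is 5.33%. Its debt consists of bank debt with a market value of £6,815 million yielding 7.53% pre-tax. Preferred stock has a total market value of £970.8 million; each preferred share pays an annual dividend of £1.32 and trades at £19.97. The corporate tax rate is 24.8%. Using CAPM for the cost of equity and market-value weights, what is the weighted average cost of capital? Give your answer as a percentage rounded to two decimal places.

Cost of equity via CAPM: Re = 1.46% + 1.97 × 5.33% = 11.9601%.
Cost of preferred: Rp = 1.32 / 19.97 = 6.6099%.
Market value of equity E = 94.32 × 97.72m = 9216.9504m.
Total capital V = 9216.9504 + 970.8 + 6815 = 17002.7504.
Equity: weight = 9216.9504/17002.7504 = 0.5421; cost = 11.9601%.
Preferred: weight = 970.8/17002.7504 = 0.0571; cost = 6.6099%.
Bank debt: weight = 6815/17002.7504 = 0.4008; after-tax cost = 7.53% × (1 − 24.8%) = 5.6626%.
WACC = 0.5421 × 11.9601% + 0.0571 × 6.6099% + 0.4008 × 5.6626% = 9.1305%.

9.13%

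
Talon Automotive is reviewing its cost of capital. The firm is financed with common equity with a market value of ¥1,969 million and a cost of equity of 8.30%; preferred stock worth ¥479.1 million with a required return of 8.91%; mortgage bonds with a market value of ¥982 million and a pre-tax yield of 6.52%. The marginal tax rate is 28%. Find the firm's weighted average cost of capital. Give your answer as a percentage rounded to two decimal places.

7.35%

Total capital V = 1969 + 479.1 + 982 = 3430.1.
Equity: weight = 1969/3430.1 = 0.5740; cost = 8.3%.
Preferred: weight = 479.1/3430.1 = 0.1397; cost = 8.91%.
Mortgage bonds: weight = 982/3430.1 = 0.2863; after-tax cost = 6.52% × (1 − 28%) = 4.6944%.
WACC = 0.5740 × 8.3000% + 0.1397 × 8.9100% + 0.2863 × 4.6944% = 7.3530%.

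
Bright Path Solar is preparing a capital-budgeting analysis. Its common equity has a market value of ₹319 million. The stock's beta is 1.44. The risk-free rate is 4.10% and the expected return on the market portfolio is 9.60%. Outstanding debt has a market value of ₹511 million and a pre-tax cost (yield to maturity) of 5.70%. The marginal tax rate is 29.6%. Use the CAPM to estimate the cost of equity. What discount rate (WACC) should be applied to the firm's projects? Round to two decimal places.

Market risk premium = 9.6% − 4.1% = 5.5%.
Cost of equity via CAPM: Re = 4.1% + 1.44 × 5.5% = 12.0200%.
Total capital V = 319 + 511 = 830.
Equity: weight = 319/830 = 0.3843; cost = 12.02%.
Debt: weight = 511/830 = 0.6157; after-tax cost = 5.7% × (1 − 29.6%) = 4.0128%.
WACC = 0.3843 × 12.0200% + 0.6157 × 4.0128% = 7.0903%.

7.09%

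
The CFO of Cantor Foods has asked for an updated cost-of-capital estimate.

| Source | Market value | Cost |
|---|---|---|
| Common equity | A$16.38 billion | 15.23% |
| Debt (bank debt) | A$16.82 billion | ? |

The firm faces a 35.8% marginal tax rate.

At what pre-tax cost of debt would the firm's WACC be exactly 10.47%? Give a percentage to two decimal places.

9.09%

Total capital V = 16.38 + 16.82 = 33.2.
Equity weight = 16.38/33.2 = 0.4934.
Bank debt weight = 16.82/33.2 = 0.5066.
Equity contribution = 0.4934 × 15.23% = 7.5141%.
Remaining for debt = 10.47% − 7.5141% = 2.9559%.
Rd × (1 − 35.8%) × 0.5066 = 2.9559%  ⇒  Rd = 9.0880%.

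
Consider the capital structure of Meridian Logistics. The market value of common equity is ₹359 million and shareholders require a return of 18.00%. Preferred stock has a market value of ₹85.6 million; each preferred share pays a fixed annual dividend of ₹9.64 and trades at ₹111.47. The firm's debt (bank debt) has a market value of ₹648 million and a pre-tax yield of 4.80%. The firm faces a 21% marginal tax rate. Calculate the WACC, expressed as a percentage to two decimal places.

Cost of preferred: Rp = 9.64 / 111.47 = 8.6481%.
Total capital V = 359 + 85.6 + 648 = 1092.6.
Equity: weight = 359/1092.6 = 0.3286; cost = 18%.
Preferred: weight = 85.6/1092.6 = 0.0783; cost = 8.6481%.
Bank debt: weight = 648/1092.6 = 0.5931; after-tax cost = 4.8% × (1 − 21%) = 3.7920%.
WACC = 0.3286 × 18.0000% + 0.0783 × 8.6481% + 0.5931 × 3.7920% = 8.8408%.

8.84%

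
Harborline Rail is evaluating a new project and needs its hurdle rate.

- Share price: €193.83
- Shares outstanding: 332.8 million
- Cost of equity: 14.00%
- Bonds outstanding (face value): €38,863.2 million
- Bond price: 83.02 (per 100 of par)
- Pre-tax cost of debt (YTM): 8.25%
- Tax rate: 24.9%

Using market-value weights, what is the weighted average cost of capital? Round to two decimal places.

Market value of equity E = 193.83 × 332.8m = 64506.624m. Market value of debt D = 38863.2m × 83.02/100 = 32264.22864m.
Total capital V = 64506.624 + 32264.22864 = 96770.85264.
Equity: weight = 64506.624/96770.85264 = 0.6666; cost = 14%.
Bonds outstanding: weight = 32264.22864/96770.85264 = 0.3334; after-tax cost = 8.25% × (1 − 24.9%) = 6.1958%.
WACC = 0.6666 × 14.0000% + 0.3334 × 6.1958% = 11.3980%.

11.40%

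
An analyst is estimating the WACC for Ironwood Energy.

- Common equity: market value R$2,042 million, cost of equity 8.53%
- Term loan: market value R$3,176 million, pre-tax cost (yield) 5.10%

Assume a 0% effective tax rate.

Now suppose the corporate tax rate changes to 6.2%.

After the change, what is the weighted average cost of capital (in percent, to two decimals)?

6.25%

After the change:
Total capital V = 2042 + 3176 = 5218.
Equity: weight = 2042/5218 = 0.3913; cost = 8.53%.
Term loan: weight = 3176/5218 = 0.6087; after-tax cost = 5.1% × (1 − 6.2%) = 4.7838%.
WACC = 0.3913 × 8.5300% + 0.6087 × 4.7838% = 6.2498%.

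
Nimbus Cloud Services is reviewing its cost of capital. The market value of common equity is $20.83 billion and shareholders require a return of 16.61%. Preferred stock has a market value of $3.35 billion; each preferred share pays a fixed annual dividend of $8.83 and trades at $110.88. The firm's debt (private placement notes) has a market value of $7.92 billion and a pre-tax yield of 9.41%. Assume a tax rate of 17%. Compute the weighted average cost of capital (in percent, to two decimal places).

Cost of preferred: Rp = 8.83 / 110.88 = 7.9636%.
Total capital V = 20.83 + 3.35 + 7.92 = 32.1.
Equity: weight = 20.83/32.1 = 0.6489; cost = 16.61%.
Preferred: weight = 3.35/32.1 = 0.1044; cost = 7.9636%.
Private placement notes: weight = 7.92/32.1 = 0.2467; after-tax cost = 9.41% × (1 − 17%) = 7.8103%.
WACC = 0.6489 × 16.6100% + 0.1044 × 7.9636% + 0.2467 × 7.8103% = 13.5365%.

13.54%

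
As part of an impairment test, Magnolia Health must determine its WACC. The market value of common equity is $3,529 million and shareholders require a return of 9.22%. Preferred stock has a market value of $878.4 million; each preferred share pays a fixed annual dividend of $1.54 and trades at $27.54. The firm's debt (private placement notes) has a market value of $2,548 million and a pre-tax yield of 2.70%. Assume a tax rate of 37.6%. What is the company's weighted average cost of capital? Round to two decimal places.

6.00%

Cost of preferred: Rp = 1.54 / 27.54 = 5.5919%.
Total capital V = 3529 + 878.4 + 2548 = 6955.4.
Equity: weight = 3529/6955.4 = 0.5074; cost = 9.22%.
Preferred: weight = 878.4/6955.4 = 0.1263; cost = 5.5919%.
Private placement notes: weight = 2548/6955.4 = 0.3663; after-tax cost = 2.7% × (1 − 37.6%) = 1.6848%.
WACC = 0.5074 × 9.2200% + 0.1263 × 5.5919% + 0.3663 × 1.6848% = 6.0014%.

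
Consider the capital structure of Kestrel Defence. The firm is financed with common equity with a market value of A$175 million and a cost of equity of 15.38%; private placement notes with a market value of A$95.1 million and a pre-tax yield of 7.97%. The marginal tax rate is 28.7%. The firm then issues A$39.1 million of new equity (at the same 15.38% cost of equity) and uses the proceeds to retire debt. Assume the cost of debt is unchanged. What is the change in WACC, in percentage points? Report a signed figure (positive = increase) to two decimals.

+1.40 pp

Current WACC:
Total capital V = 175 + 95.1 = 270.1.
Equity: weight = 175/270.1 = 0.6479; cost = 15.38%.
Private placement notes: weight = 95.1/270.1 = 0.3521; after-tax cost = 7.97% × (1 − 28.7%) = 5.6826%.
WACC = 0.6479 × 15.3800% + 0.3521 × 5.6826% = 11.9656%.
After the change:
Total capital V = 214.1 + 56 = 270.1.
Equity: weight = 214.1/270.1 = 0.7927; cost = 15.38%.
Private placement notes: weight = 56/270.1 = 0.2073; after-tax cost = 7.97% × (1 − 28.7%) = 5.6826%.
WACC = 0.7927 × 15.3800% + 0.2073 × 5.6826% = 13.3694%.
Change in WACC = 13.3694% − 11.9656% = 1.4038 pp.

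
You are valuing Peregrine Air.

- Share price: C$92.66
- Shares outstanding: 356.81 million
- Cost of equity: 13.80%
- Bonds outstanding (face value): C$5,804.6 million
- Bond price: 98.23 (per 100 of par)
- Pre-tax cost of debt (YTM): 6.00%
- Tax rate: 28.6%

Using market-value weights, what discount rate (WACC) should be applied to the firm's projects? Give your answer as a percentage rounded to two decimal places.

12.40%

Market value of equity E = 92.66 × 356.81m = 33062.0146m. Market value of debt D = 5804.6m × 98.23/100 = 5701.85858m.
Total capital V = 33062.0146 + 5701.85858 = 38763.87318.
Equity: weight = 33062.0146/38763.87318 = 0.8529; cost = 13.8%.
Bonds outstanding: weight = 5701.85858/38763.87318 = 0.1471; after-tax cost = 6% × (1 − 28.6%) = 4.2840%.
WACC = 0.8529 × 13.8000% + 0.1471 × 4.2840% = 12.4003%.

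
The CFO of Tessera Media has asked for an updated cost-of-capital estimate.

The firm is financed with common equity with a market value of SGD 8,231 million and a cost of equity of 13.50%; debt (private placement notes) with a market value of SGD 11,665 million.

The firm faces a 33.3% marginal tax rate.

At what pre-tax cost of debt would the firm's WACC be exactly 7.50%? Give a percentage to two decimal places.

Total capital V = 8231 + 11665 = 19896.
Equity weight = 8231/19896 = 0.4137.
Private placement notes weight = 11665/19896 = 0.5863.
Equity contribution = 0.4137 × 13.5% = 5.5850%.
Remaining for debt = 7.5% − 5.5850% = 1.9150%.
Rd × (1 − 33.3%) × 0.5863 = 1.9150%  ⇒  Rd = 4.8970%.

4.90%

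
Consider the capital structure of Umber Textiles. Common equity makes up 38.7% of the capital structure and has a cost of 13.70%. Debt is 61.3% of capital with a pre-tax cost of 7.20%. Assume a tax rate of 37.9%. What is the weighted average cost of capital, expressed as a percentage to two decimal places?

8.04%

After-tax cost of debt = 7.2% × (1 − 37.9%) = 4.4712%.
WACC = 0.387 × 13.7000% + 0.613 × 4.4712% = 8.0427%.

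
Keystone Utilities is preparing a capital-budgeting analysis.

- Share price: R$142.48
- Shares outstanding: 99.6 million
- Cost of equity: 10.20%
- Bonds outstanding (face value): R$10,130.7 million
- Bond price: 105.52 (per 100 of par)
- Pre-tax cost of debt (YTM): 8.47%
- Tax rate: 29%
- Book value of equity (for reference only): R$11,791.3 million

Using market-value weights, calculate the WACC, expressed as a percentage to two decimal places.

Market value of equity E = 142.48 × 99.6m = 14191.008m. Market value of debt D = 10130.7m × 105.52/100 = 10689.91464m.
Total capital V = 14191.008 + 10689.91464 = 24880.92264.
Equity: weight = 14191.008/24880.92264 = 0.5704; cost = 10.2%.
Bonds outstanding: weight = 10689.91464/24880.92264 = 0.4296; after-tax cost = 8.47% × (1 − 29%) = 6.0137%.
WACC = 0.5704 × 10.2000% + 0.4296 × 6.0137% = 8.4014%.

8.40%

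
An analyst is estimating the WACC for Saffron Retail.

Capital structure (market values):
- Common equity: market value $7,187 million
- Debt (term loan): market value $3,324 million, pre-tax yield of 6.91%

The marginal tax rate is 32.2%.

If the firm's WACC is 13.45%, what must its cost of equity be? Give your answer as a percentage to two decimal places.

Total capital V = 7187 + 3324 = 10511.
Equity weight = 7187/10511 = 0.6838.
Term loan weight = 3324/10511 = 0.3162.
Debt contribution = 0.3162 × 6.91% × (1 − 32.2%) = 1.4816%.
Required equity contribution = 13.45% − 1.4816% = 11.9684%.
Re = 11.9684% / 0.6838 = 17.5038%.

17.50%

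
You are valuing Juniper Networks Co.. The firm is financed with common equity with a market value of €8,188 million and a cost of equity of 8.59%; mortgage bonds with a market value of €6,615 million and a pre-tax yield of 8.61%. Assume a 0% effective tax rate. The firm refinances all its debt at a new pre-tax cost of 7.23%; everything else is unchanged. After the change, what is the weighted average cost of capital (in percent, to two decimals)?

7.98%

After the change:
Total capital V = 8188 + 6615 = 14803.
Equity: weight = 8188/14803 = 0.5531; cost = 8.59%.
Mortgage bonds: weight = 6615/14803 = 0.4469; after-tax cost = 7.23% × (1 − 0%) = 7.2300%.
WACC = 0.5531 × 8.5900% + 0.4469 × 7.2300% = 7.9823%.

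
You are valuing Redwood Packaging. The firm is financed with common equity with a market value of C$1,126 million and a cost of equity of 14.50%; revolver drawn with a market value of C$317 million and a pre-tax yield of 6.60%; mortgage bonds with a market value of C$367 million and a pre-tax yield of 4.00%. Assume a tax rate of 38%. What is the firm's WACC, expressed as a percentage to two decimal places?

Total capital V = 1126 + 317 + 367 = 1810.
Equity: weight = 1126/1810 = 0.6221; cost = 14.5%.
Revolver drawn: weight = 317/1810 = 0.1751; after-tax cost = 6.6% × (1 − 38%) = 4.0920%.
Mortgage bonds: weight = 367/1810 = 0.2028; after-tax cost = 4% × (1 − 38%) = 2.4800%.
WACC = 0.6221 × 14.5000% + 0.1751 × 4.0920% + 0.2028 × 2.4800% = 10.2400%.

10.24%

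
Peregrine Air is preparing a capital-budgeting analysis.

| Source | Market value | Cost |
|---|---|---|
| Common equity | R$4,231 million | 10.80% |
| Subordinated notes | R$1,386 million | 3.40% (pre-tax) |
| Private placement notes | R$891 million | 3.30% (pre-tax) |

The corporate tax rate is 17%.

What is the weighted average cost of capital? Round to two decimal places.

Total capital V = 4231 + 1386 + 891 = 6508.
Equity: weight = 4231/6508 = 0.6501; cost = 10.8%.
Subordinated notes: weight = 1386/6508 = 0.2130; after-tax cost = 3.4% × (1 − 17%) = 2.8220%.
Private placement notes: weight = 891/6508 = 0.1369; after-tax cost = 3.3% × (1 − 17%) = 2.7390%.
WACC = 0.6501 × 10.8000% + 0.2130 × 2.8220% + 0.1369 × 2.7390% = 7.9973%.

8.00%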